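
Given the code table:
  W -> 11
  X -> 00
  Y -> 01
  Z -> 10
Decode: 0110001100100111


Decoding:
01 -> Y
10 -> Z
00 -> X
11 -> W
00 -> X
10 -> Z
01 -> Y
11 -> W


Result: YZXWXZYW


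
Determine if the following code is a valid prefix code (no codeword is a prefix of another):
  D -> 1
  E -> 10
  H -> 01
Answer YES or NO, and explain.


Checking each pair (does one codeword prefix another?):
  D='1' vs E='10': prefix -- VIOLATION

NO -- this is NOT a valid prefix code. D (1) is a prefix of E (10).


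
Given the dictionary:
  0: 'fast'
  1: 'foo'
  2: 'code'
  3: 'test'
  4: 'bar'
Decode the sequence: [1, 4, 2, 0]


Look up each index in the dictionary:
  1 -> 'foo'
  4 -> 'bar'
  2 -> 'code'
  0 -> 'fast'

Decoded: "foo bar code fast"


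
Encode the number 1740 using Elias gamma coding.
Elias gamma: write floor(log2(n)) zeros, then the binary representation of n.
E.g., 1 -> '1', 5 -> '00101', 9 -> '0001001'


num_bits = floor(log2(1740)) + 1 = 11
leading_zeros = num_bits - 1 = 10
binary(1740) = 11011001100

Elias gamma(1740) = '0000000000' + '11011001100' = 000000000011011001100 (21 bits)


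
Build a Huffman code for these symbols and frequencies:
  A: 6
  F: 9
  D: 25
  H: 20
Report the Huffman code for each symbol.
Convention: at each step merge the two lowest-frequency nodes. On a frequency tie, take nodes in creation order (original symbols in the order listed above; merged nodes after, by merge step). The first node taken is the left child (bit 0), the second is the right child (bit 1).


Huffman tree construction:
Step 1: Merge A(6) + F(9) = 15
Step 2: Merge (A+F)(15) + H(20) = 35
Step 3: Merge D(25) + ((A+F)+H)(35) = 60
Read each symbol's code off the tree from the root (left child = 0, right child = 1).

Codes:
  A: 100 (length 3)
  F: 101 (length 3)
  D: 0 (length 1)
  H: 11 (length 2)
Average code length: 110/60 = 1.8333 bits/symbol


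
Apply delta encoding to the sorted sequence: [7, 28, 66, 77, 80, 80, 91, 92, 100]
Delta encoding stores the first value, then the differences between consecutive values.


First value: 7
Deltas:
  28 - 7 = 21
  66 - 28 = 38
  77 - 66 = 11
  80 - 77 = 3
  80 - 80 = 0
  91 - 80 = 11
  92 - 91 = 1
  100 - 92 = 8


Delta encoded: [7, 21, 38, 11, 3, 0, 11, 1, 8]


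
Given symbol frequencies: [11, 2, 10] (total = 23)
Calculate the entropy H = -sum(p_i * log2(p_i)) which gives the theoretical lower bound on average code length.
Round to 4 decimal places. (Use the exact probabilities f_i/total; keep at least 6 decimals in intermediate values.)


Per-symbol terms -p_i * log2(p_i) with p_i = f_i/23:
  p = 11/23 = 0.478261: log2(p) = -1.064130, -p*log2(p) = 0.508932
  p = 2/23 = 0.086957: log2(p) = -3.523562, -p*log2(p) = 0.306397
  p = 10/23 = 0.434783: log2(p) = -1.201634, -p*log2(p) = 0.522450
H = 0.508932 + 0.306397 + 0.522450 = 1.337779

H = 1.3378 bits/symbol


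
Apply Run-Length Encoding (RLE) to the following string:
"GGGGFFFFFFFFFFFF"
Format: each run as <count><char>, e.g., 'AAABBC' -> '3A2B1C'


Scanning runs left to right:
  i=0: run of 'G' x 4 -> '4G'
  i=4: run of 'F' x 12 -> '12F'

RLE = 4G12F


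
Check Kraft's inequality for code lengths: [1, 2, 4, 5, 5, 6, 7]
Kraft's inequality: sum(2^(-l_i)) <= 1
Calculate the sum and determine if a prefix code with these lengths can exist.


Sum = 2^(-1) + 2^(-2) + 2^(-4) + 2^(-5) + 2^(-5) + 2^(-6) + 2^(-7)
    = 0.5 + 0.25 + 0.0625 + 0.03125 + 0.03125 + 0.015625 + 0.0078125
    = 115/128 = 0.8984375
Since 0.8984375 <= 1, Kraft's inequality IS satisfied.
A prefix code with these lengths CAN exist.

Kraft sum = 0.8984375. Satisfied.


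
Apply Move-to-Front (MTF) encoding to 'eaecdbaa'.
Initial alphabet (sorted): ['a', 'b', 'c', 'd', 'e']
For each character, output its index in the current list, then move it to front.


MTF encoding:
'e': index 4 in ['a', 'b', 'c', 'd', 'e'] -> ['e', 'a', 'b', 'c', 'd']
'a': index 1 in ['e', 'a', 'b', 'c', 'd'] -> ['a', 'e', 'b', 'c', 'd']
'e': index 1 in ['a', 'e', 'b', 'c', 'd'] -> ['e', 'a', 'b', 'c', 'd']
'c': index 3 in ['e', 'a', 'b', 'c', 'd'] -> ['c', 'e', 'a', 'b', 'd']
'd': index 4 in ['c', 'e', 'a', 'b', 'd'] -> ['d', 'c', 'e', 'a', 'b']
'b': index 4 in ['d', 'c', 'e', 'a', 'b'] -> ['b', 'd', 'c', 'e', 'a']
'a': index 4 in ['b', 'd', 'c', 'e', 'a'] -> ['a', 'b', 'd', 'c', 'e']
'a': index 0 in ['a', 'b', 'd', 'c', 'e'] -> ['a', 'b', 'd', 'c', 'e']


Output: [4, 1, 1, 3, 4, 4, 4, 0]


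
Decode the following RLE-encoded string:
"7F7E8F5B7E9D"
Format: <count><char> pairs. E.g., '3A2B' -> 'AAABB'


Expanding each <count><char> pair:
  7F -> 'FFFFFFF'
  7E -> 'EEEEEEE'
  8F -> 'FFFFFFFF'
  5B -> 'BBBBB'
  7E -> 'EEEEEEE'
  9D -> 'DDDDDDDDD'

Decoded = FFFFFFFEEEEEEEFFFFFFFFBBBBBEEEEEEEDDDDDDDDD


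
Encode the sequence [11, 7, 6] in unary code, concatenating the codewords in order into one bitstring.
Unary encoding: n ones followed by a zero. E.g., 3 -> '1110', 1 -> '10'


Encode each number as n ones followed by a terminating 0:
  11 -> 111111111110 (12 bits)
  7 -> 11111110 (8 bits)
  6 -> 1111110 (7 bits)
Total length = 12 + 8 + 7 = 27 bits.

Unary([11, 7, 6]) = 111111111110111111101111110 (27 bits)


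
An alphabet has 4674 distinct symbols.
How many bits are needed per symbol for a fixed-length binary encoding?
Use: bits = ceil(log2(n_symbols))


log2(4674) = 12.1904
Bracket: 2^12 = 4096 < 4674 <= 2^13 = 8192
So ceil(log2(4674)) = 13

bits = ceil(log2(4674)) = ceil(12.1904) = 13 bits


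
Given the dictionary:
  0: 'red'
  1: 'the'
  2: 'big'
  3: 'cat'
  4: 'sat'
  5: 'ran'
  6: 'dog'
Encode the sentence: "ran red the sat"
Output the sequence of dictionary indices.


Look up each word in the dictionary:
  'ran' -> 5
  'red' -> 0
  'the' -> 1
  'sat' -> 4

Encoded: [5, 0, 1, 4]


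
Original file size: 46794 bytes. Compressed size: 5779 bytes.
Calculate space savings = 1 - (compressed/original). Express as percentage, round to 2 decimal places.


ratio = compressed/original = 5779/46794 = 0.123499
savings = 1 - ratio = 1 - 0.123499 = 0.876501
as a percentage: 0.876501 * 100 = 87.65%

Space savings = 1 - 5779/46794 = 87.65%


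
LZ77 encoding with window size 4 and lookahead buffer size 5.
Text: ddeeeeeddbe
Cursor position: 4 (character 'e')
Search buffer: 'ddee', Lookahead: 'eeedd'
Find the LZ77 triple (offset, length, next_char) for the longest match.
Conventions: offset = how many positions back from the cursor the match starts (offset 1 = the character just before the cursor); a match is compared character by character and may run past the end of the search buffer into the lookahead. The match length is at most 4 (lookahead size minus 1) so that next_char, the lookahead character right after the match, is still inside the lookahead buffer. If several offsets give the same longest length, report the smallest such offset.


Try each offset into the search buffer:
  offset=1 (pos 3, char 'e'): match length 3
  offset=2 (pos 2, char 'e'): match length 3
  offset=3 (pos 1, char 'd'): match length 0
  offset=4 (pos 0, char 'd'): match length 0
Longest match has length 3, found at offsets 1, 2; take the smallest, offset 1.
next_char = character at position 4 + 3 = 7 -> 'd'

Best match: offset=1, length=3 (matching 'eee' starting at position 3)
LZ77 triple: (1, 3, 'd')


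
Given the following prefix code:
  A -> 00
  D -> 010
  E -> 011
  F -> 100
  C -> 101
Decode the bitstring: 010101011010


Decoding step by step:
Bits 010 -> D
Bits 101 -> C
Bits 011 -> E
Bits 010 -> D


Decoded message: DCED


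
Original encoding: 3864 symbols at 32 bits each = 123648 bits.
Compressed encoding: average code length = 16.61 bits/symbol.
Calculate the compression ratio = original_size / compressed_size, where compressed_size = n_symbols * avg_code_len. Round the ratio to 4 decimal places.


original_size = n_symbols * orig_bits = 3864 * 32 = 123648 bits
compressed_size = n_symbols * avg_code_len = 3864 * 16.61 = 64181.04 bits
ratio = original_size / compressed_size = 123648 / 64181.04 = 1.9266

Compression ratio = 1.9266


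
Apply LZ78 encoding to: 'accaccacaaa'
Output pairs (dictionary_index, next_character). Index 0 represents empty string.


LZ78 encoding steps:
Dictionary: {0: ''}
Step 1: w='' (idx 0), next='a' -> output (0, 'a'), add 'a' as idx 1
Step 2: w='' (idx 0), next='c' -> output (0, 'c'), add 'c' as idx 2
Step 3: w='c' (idx 2), next='a' -> output (2, 'a'), add 'ca' as idx 3
Step 4: w='c' (idx 2), next='c' -> output (2, 'c'), add 'cc' as idx 4
Step 5: w='a' (idx 1), next='c' -> output (1, 'c'), add 'ac' as idx 5
Step 6: w='a' (idx 1), next='a' -> output (1, 'a'), add 'aa' as idx 6
Step 7: w='a' (idx 1), end of input -> output (1, '')


Encoded: [(0, 'a'), (0, 'c'), (2, 'a'), (2, 'c'), (1, 'c'), (1, 'a'), (1, '')]


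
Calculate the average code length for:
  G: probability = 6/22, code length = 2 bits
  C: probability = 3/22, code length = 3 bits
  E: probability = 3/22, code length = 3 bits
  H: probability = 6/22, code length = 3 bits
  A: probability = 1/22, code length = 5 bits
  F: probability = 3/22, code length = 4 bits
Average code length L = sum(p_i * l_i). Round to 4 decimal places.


Weighted contributions p_i * l_i:
  G: (6/22) * 2 = 12/22
  C: (3/22) * 3 = 9/22
  E: (3/22) * 3 = 9/22
  H: (6/22) * 3 = 18/22
  A: (1/22) * 5 = 5/22
  F: (3/22) * 4 = 12/22
Sum = (12 + 9 + 9 + 18 + 5 + 12)/22 = 65/22

L = 65/22 = 2.9545 bits/symbol


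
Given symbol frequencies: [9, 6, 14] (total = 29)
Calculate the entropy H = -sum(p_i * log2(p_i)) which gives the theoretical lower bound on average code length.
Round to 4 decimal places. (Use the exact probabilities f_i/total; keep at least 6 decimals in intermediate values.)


Per-symbol terms -p_i * log2(p_i) with p_i = f_i/29:
  p = 9/29 = 0.310345: log2(p) = -1.688056, -p*log2(p) = 0.523879
  p = 6/29 = 0.206897: log2(p) = -2.273018, -p*log2(p) = 0.470280
  p = 14/29 = 0.482759: log2(p) = -1.050626, -p*log2(p) = 0.507199
H = 0.523879 + 0.470280 + 0.507199 = 1.501358

H = 1.5014 bits/symbol


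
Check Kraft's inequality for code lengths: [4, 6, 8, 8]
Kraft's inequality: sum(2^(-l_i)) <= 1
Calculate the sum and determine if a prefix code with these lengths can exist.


Sum = 2^(-4) + 2^(-6) + 2^(-8) + 2^(-8)
    = 0.0625 + 0.015625 + 0.00390625 + 0.00390625
    = 22/256 = 0.0859375
Since 0.0859375 <= 1, Kraft's inequality IS satisfied.
A prefix code with these lengths CAN exist.

Kraft sum = 0.0859375. Satisfied.


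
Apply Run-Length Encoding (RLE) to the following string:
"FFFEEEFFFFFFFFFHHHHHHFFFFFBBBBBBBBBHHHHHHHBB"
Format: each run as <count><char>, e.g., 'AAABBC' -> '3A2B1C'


Scanning runs left to right:
  i=0: run of 'F' x 3 -> '3F'
  i=3: run of 'E' x 3 -> '3E'
  i=6: run of 'F' x 9 -> '9F'
  i=15: run of 'H' x 6 -> '6H'
  i=21: run of 'F' x 5 -> '5F'
  i=26: run of 'B' x 9 -> '9B'
  i=35: run of 'H' x 7 -> '7H'
  i=42: run of 'B' x 2 -> '2B'

RLE = 3F3E9F6H5F9B7H2B


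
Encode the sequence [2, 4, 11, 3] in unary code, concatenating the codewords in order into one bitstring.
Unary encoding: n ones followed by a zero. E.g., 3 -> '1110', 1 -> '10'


Encode each number as n ones followed by a terminating 0:
  2 -> 110 (3 bits)
  4 -> 11110 (5 bits)
  11 -> 111111111110 (12 bits)
  3 -> 1110 (4 bits)
Total length = 3 + 5 + 12 + 4 = 24 bits.

Unary([2, 4, 11, 3]) = 110111101111111111101110 (24 bits)


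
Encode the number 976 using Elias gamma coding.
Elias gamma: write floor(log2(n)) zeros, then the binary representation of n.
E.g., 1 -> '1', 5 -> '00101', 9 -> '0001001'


num_bits = floor(log2(976)) + 1 = 10
leading_zeros = num_bits - 1 = 9
binary(976) = 1111010000

Elias gamma(976) = '000000000' + '1111010000' = 0000000001111010000 (19 bits)


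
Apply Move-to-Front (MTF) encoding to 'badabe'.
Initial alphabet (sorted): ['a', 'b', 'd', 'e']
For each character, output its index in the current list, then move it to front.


MTF encoding:
'b': index 1 in ['a', 'b', 'd', 'e'] -> ['b', 'a', 'd', 'e']
'a': index 1 in ['b', 'a', 'd', 'e'] -> ['a', 'b', 'd', 'e']
'd': index 2 in ['a', 'b', 'd', 'e'] -> ['d', 'a', 'b', 'e']
'a': index 1 in ['d', 'a', 'b', 'e'] -> ['a', 'd', 'b', 'e']
'b': index 2 in ['a', 'd', 'b', 'e'] -> ['b', 'a', 'd', 'e']
'e': index 3 in ['b', 'a', 'd', 'e'] -> ['e', 'b', 'a', 'd']


Output: [1, 1, 2, 1, 2, 3]


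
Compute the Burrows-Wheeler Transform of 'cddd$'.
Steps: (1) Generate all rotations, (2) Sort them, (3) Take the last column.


Rotations (sorted):
  0: $cddd -> last char: d
  1: cddd$ -> last char: $
  2: d$cdd -> last char: d
  3: dd$cd -> last char: d
  4: ddd$c -> last char: c


BWT = d$ddc


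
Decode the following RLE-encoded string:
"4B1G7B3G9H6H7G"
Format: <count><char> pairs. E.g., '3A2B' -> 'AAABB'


Expanding each <count><char> pair:
  4B -> 'BBBB'
  1G -> 'G'
  7B -> 'BBBBBBB'
  3G -> 'GGG'
  9H -> 'HHHHHHHHH'
  6H -> 'HHHHHH'
  7G -> 'GGGGGGG'

Decoded = BBBBGBBBBBBBGGGHHHHHHHHHHHHHHHGGGGGGG


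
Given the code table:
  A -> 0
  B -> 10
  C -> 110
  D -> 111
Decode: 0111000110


Decoding:
0 -> A
111 -> D
0 -> A
0 -> A
0 -> A
110 -> C


Result: ADAAAC


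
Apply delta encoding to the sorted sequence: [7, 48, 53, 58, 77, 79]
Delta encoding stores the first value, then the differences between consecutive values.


First value: 7
Deltas:
  48 - 7 = 41
  53 - 48 = 5
  58 - 53 = 5
  77 - 58 = 19
  79 - 77 = 2


Delta encoded: [7, 41, 5, 5, 19, 2]


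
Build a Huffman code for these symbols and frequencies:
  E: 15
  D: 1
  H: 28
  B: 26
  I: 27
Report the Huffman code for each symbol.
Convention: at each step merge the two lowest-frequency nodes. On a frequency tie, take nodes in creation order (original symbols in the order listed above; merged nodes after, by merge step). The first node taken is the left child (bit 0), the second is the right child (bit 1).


Huffman tree construction:
Step 1: Merge D(1) + E(15) = 16
Step 2: Merge (D+E)(16) + B(26) = 42
Step 3: Merge I(27) + H(28) = 55
Step 4: Merge ((D+E)+B)(42) + (I+H)(55) = 97
Read each symbol's code off the tree from the root (left child = 0, right child = 1).

Codes:
  E: 001 (length 3)
  D: 000 (length 3)
  H: 11 (length 2)
  B: 01 (length 2)
  I: 10 (length 2)
Average code length: 210/97 = 2.1649 bits/symbol


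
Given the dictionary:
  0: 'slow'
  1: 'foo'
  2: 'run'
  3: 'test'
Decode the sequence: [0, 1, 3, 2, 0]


Look up each index in the dictionary:
  0 -> 'slow'
  1 -> 'foo'
  3 -> 'test'
  2 -> 'run'
  0 -> 'slow'

Decoded: "slow foo test run slow"


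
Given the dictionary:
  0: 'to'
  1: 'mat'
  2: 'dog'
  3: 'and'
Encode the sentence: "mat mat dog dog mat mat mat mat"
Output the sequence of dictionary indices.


Look up each word in the dictionary:
  'mat' -> 1
  'mat' -> 1
  'dog' -> 2
  'dog' -> 2
  'mat' -> 1
  'mat' -> 1
  'mat' -> 1
  'mat' -> 1

Encoded: [1, 1, 2, 2, 1, 1, 1, 1]


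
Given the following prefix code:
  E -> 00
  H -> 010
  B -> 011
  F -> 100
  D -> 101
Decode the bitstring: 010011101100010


Decoding step by step:
Bits 010 -> H
Bits 011 -> B
Bits 101 -> D
Bits 100 -> F
Bits 010 -> H


Decoded message: HBDFH


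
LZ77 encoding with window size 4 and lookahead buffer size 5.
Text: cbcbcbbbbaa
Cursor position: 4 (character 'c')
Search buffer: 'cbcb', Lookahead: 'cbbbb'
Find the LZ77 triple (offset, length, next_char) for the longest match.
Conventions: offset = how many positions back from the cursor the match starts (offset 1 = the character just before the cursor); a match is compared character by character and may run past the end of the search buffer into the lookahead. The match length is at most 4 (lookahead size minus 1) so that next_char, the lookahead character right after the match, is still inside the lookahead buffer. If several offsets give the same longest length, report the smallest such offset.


Try each offset into the search buffer:
  offset=1 (pos 3, char 'b'): match length 0
  offset=2 (pos 2, char 'c'): match length 2
  offset=3 (pos 1, char 'b'): match length 0
  offset=4 (pos 0, char 'c'): match length 2
Longest match has length 2, found at offsets 2, 4; take the smallest, offset 2.
next_char = character at position 4 + 2 = 6 -> 'b'

Best match: offset=2, length=2 (matching 'cb' starting at position 2)
LZ77 triple: (2, 2, 'b')


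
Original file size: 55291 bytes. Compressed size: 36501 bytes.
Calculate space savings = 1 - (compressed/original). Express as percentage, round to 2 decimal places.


ratio = compressed/original = 36501/55291 = 0.660162
savings = 1 - ratio = 1 - 0.660162 = 0.339838
as a percentage: 0.339838 * 100 = 33.98%

Space savings = 1 - 36501/55291 = 33.98%


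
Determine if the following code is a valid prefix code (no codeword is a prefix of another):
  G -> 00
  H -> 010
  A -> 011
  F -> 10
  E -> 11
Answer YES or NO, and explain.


Checking each pair (does one codeword prefix another?):
  G='00' vs H='010': no prefix
  G='00' vs A='011': no prefix
  G='00' vs F='10': no prefix
  G='00' vs E='11': no prefix
  H='010' vs G='00': no prefix
  H='010' vs A='011': no prefix
  H='010' vs F='10': no prefix
  H='010' vs E='11': no prefix
  A='011' vs G='00': no prefix
  A='011' vs H='010': no prefix
  A='011' vs F='10': no prefix
  A='011' vs E='11': no prefix
  F='10' vs G='00': no prefix
  F='10' vs H='010': no prefix
  F='10' vs A='011': no prefix
  F='10' vs E='11': no prefix
  E='11' vs G='00': no prefix
  E='11' vs H='010': no prefix
  E='11' vs A='011': no prefix
  E='11' vs F='10': no prefix
No violation found over all pairs.

YES -- this is a valid prefix code. No codeword is a prefix of any other codeword.


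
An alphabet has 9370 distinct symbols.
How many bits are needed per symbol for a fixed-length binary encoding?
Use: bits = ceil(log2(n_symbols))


log2(9370) = 13.1938
Bracket: 2^13 = 8192 < 9370 <= 2^14 = 16384
So ceil(log2(9370)) = 14

bits = ceil(log2(9370)) = ceil(13.1938) = 14 bits


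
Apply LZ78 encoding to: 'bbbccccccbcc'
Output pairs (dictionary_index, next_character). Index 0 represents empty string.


LZ78 encoding steps:
Dictionary: {0: ''}
Step 1: w='' (idx 0), next='b' -> output (0, 'b'), add 'b' as idx 1
Step 2: w='b' (idx 1), next='b' -> output (1, 'b'), add 'bb' as idx 2
Step 3: w='' (idx 0), next='c' -> output (0, 'c'), add 'c' as idx 3
Step 4: w='c' (idx 3), next='c' -> output (3, 'c'), add 'cc' as idx 4
Step 5: w='cc' (idx 4), next='c' -> output (4, 'c'), add 'ccc' as idx 5
Step 6: w='b' (idx 1), next='c' -> output (1, 'c'), add 'bc' as idx 6
Step 7: w='c' (idx 3), end of input -> output (3, '')


Encoded: [(0, 'b'), (1, 'b'), (0, 'c'), (3, 'c'), (4, 'c'), (1, 'c'), (3, '')]


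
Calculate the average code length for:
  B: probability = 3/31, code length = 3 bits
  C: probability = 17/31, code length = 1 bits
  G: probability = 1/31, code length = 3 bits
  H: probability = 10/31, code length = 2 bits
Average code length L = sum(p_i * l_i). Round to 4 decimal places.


Weighted contributions p_i * l_i:
  B: (3/31) * 3 = 9/31
  C: (17/31) * 1 = 17/31
  G: (1/31) * 3 = 3/31
  H: (10/31) * 2 = 20/31
Sum = (9 + 17 + 3 + 20)/31 = 49/31

L = 49/31 = 1.5806 bits/symbol


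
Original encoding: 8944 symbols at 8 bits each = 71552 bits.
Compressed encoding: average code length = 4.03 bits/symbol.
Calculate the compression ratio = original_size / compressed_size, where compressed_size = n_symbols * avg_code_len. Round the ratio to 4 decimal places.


original_size = n_symbols * orig_bits = 8944 * 8 = 71552 bits
compressed_size = n_symbols * avg_code_len = 8944 * 4.03 = 36044.32 bits
ratio = original_size / compressed_size = 71552 / 36044.32 = 1.9851

Compression ratio = 1.9851


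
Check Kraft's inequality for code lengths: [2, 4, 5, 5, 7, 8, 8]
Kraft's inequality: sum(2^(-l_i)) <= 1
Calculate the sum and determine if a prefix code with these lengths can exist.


Sum = 2^(-2) + 2^(-4) + 2^(-5) + 2^(-5) + 2^(-7) + 2^(-8) + 2^(-8)
    = 0.25 + 0.0625 + 0.03125 + 0.03125 + 0.0078125 + 0.00390625 + 0.00390625
    = 100/256 = 0.390625
Since 0.390625 <= 1, Kraft's inequality IS satisfied.
A prefix code with these lengths CAN exist.

Kraft sum = 0.390625. Satisfied.


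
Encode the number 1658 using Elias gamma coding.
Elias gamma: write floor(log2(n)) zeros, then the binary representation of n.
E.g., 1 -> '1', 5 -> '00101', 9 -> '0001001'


num_bits = floor(log2(1658)) + 1 = 11
leading_zeros = num_bits - 1 = 10
binary(1658) = 11001111010

Elias gamma(1658) = '0000000000' + '11001111010' = 000000000011001111010 (21 bits)


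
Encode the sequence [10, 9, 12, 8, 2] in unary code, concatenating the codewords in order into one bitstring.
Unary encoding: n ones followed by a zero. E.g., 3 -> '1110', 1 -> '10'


Encode each number as n ones followed by a terminating 0:
  10 -> 11111111110 (11 bits)
  9 -> 1111111110 (10 bits)
  12 -> 1111111111110 (13 bits)
  8 -> 111111110 (9 bits)
  2 -> 110 (3 bits)
Total length = 11 + 10 + 13 + 9 + 3 = 46 bits.

Unary([10, 9, 12, 8, 2]) = 1111111111011111111101111111111110111111110110 (46 bits)


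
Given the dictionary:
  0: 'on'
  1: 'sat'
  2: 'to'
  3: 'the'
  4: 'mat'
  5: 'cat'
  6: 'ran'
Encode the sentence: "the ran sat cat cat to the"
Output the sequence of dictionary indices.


Look up each word in the dictionary:
  'the' -> 3
  'ran' -> 6
  'sat' -> 1
  'cat' -> 5
  'cat' -> 5
  'to' -> 2
  'the' -> 3

Encoded: [3, 6, 1, 5, 5, 2, 3]


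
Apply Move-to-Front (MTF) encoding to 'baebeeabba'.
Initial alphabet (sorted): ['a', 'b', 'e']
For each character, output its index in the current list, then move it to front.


MTF encoding:
'b': index 1 in ['a', 'b', 'e'] -> ['b', 'a', 'e']
'a': index 1 in ['b', 'a', 'e'] -> ['a', 'b', 'e']
'e': index 2 in ['a', 'b', 'e'] -> ['e', 'a', 'b']
'b': index 2 in ['e', 'a', 'b'] -> ['b', 'e', 'a']
'e': index 1 in ['b', 'e', 'a'] -> ['e', 'b', 'a']
'e': index 0 in ['e', 'b', 'a'] -> ['e', 'b', 'a']
'a': index 2 in ['e', 'b', 'a'] -> ['a', 'e', 'b']
'b': index 2 in ['a', 'e', 'b'] -> ['b', 'a', 'e']
'b': index 0 in ['b', 'a', 'e'] -> ['b', 'a', 'e']
'a': index 1 in ['b', 'a', 'e'] -> ['a', 'b', 'e']


Output: [1, 1, 2, 2, 1, 0, 2, 2, 0, 1]


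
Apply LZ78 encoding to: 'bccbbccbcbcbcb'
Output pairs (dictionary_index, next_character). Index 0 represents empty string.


LZ78 encoding steps:
Dictionary: {0: ''}
Step 1: w='' (idx 0), next='b' -> output (0, 'b'), add 'b' as idx 1
Step 2: w='' (idx 0), next='c' -> output (0, 'c'), add 'c' as idx 2
Step 3: w='c' (idx 2), next='b' -> output (2, 'b'), add 'cb' as idx 3
Step 4: w='b' (idx 1), next='c' -> output (1, 'c'), add 'bc' as idx 4
Step 5: w='cb' (idx 3), next='c' -> output (3, 'c'), add 'cbc' as idx 5
Step 6: w='bc' (idx 4), next='b' -> output (4, 'b'), add 'bcb' as idx 6
Step 7: w='cb' (idx 3), end of input -> output (3, '')


Encoded: [(0, 'b'), (0, 'c'), (2, 'b'), (1, 'c'), (3, 'c'), (4, 'b'), (3, '')]


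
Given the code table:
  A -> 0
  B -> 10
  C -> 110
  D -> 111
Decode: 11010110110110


Decoding:
110 -> C
10 -> B
110 -> C
110 -> C
110 -> C


Result: CBCCC


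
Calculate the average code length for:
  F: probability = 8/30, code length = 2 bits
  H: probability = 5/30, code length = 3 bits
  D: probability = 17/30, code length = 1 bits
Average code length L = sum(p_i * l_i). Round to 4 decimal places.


Weighted contributions p_i * l_i:
  F: (8/30) * 2 = 16/30
  H: (5/30) * 3 = 15/30
  D: (17/30) * 1 = 17/30
Sum = (16 + 15 + 17)/30 = 48/30

L = 48/30 = 1.6000 bits/symbol


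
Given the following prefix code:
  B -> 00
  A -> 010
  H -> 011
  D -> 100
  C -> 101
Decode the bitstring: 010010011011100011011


Decoding step by step:
Bits 010 -> A
Bits 010 -> A
Bits 011 -> H
Bits 011 -> H
Bits 100 -> D
Bits 011 -> H
Bits 011 -> H


Decoded message: AAHHDHH


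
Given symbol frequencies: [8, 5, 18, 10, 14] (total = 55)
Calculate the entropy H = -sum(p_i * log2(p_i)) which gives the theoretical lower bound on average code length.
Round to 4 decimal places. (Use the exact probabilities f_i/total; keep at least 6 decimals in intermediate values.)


Per-symbol terms -p_i * log2(p_i) with p_i = f_i/55:
  p = 8/55 = 0.145455: log2(p) = -2.781360, -p*log2(p) = 0.404561
  p = 5/55 = 0.090909: log2(p) = -3.459432, -p*log2(p) = 0.314494
  p = 18/55 = 0.327273: log2(p) = -1.611435, -p*log2(p) = 0.527379
  p = 10/55 = 0.181818: log2(p) = -2.459432, -p*log2(p) = 0.447169
  p = 14/55 = 0.254545: log2(p) = -1.974005, -p*log2(p) = 0.502474
H = 0.404561 + 0.314494 + 0.527379 + 0.447169 + 0.502474 = 2.196077

H = 2.1961 bits/symbol


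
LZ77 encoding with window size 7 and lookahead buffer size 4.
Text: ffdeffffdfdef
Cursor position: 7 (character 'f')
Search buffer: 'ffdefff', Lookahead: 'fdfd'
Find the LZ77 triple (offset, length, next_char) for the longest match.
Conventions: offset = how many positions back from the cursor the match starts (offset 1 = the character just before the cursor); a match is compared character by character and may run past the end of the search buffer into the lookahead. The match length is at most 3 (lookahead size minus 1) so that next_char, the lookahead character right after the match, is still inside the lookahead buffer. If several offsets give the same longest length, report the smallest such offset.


Try each offset into the search buffer:
  offset=1 (pos 6, char 'f'): match length 1
  offset=2 (pos 5, char 'f'): match length 1
  offset=3 (pos 4, char 'f'): match length 1
  offset=4 (pos 3, char 'e'): match length 0
  offset=5 (pos 2, char 'd'): match length 0
  offset=6 (pos 1, char 'f'): match length 2
  offset=7 (pos 0, char 'f'): match length 1
Longest match has length 2 at offset 6.
next_char = character at position 7 + 2 = 9 -> 'f'

Best match: offset=6, length=2 (matching 'fd' starting at position 1)
LZ77 triple: (6, 2, 'f')


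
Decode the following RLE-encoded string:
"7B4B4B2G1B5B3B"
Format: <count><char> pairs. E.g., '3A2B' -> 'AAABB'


Expanding each <count><char> pair:
  7B -> 'BBBBBBB'
  4B -> 'BBBB'
  4B -> 'BBBB'
  2G -> 'GG'
  1B -> 'B'
  5B -> 'BBBBB'
  3B -> 'BBB'

Decoded = BBBBBBBBBBBBBBBGGBBBBBBBBB


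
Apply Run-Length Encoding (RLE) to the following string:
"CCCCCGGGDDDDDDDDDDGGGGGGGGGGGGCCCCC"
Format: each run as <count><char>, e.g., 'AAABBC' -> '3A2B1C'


Scanning runs left to right:
  i=0: run of 'C' x 5 -> '5C'
  i=5: run of 'G' x 3 -> '3G'
  i=8: run of 'D' x 10 -> '10D'
  i=18: run of 'G' x 12 -> '12G'
  i=30: run of 'C' x 5 -> '5C'

RLE = 5C3G10D12G5C


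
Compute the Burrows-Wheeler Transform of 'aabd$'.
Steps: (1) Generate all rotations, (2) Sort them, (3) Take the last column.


Rotations (sorted):
  0: $aabd -> last char: d
  1: aabd$ -> last char: $
  2: abd$a -> last char: a
  3: bd$aa -> last char: a
  4: d$aab -> last char: b


BWT = d$aab


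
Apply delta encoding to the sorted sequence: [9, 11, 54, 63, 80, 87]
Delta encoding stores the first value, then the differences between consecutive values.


First value: 9
Deltas:
  11 - 9 = 2
  54 - 11 = 43
  63 - 54 = 9
  80 - 63 = 17
  87 - 80 = 7


Delta encoded: [9, 2, 43, 9, 17, 7]


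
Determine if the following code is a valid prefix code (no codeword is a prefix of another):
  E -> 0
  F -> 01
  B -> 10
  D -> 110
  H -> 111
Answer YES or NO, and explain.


Checking each pair (does one codeword prefix another?):
  E='0' vs F='01': prefix -- VIOLATION

NO -- this is NOT a valid prefix code. E (0) is a prefix of F (01).


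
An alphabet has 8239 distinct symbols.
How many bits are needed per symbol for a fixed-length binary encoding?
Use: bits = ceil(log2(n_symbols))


log2(8239) = 13.0083
Bracket: 2^13 = 8192 < 8239 <= 2^14 = 16384
So ceil(log2(8239)) = 14

bits = ceil(log2(8239)) = ceil(13.0083) = 14 bits


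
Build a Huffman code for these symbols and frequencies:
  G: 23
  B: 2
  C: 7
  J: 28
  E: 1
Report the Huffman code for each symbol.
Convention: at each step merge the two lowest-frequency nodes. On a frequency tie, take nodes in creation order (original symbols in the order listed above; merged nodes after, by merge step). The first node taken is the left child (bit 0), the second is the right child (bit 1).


Huffman tree construction:
Step 1: Merge E(1) + B(2) = 3
Step 2: Merge (E+B)(3) + C(7) = 10
Step 3: Merge ((E+B)+C)(10) + G(23) = 33
Step 4: Merge J(28) + (((E+B)+C)+G)(33) = 61
Read each symbol's code off the tree from the root (left child = 0, right child = 1).

Codes:
  G: 11 (length 2)
  B: 1001 (length 4)
  C: 101 (length 3)
  J: 0 (length 1)
  E: 1000 (length 4)
Average code length: 107/61 = 1.7541 bits/symbol


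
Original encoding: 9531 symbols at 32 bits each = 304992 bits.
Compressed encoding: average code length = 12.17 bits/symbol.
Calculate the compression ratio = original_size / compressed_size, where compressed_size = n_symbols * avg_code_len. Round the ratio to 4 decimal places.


original_size = n_symbols * orig_bits = 9531 * 32 = 304992 bits
compressed_size = n_symbols * avg_code_len = 9531 * 12.17 = 115992.27 bits
ratio = original_size / compressed_size = 304992 / 115992.27 = 2.6294

Compression ratio = 2.6294


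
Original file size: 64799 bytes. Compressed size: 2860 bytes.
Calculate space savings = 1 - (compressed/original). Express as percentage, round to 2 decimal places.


ratio = compressed/original = 2860/64799 = 0.044136
savings = 1 - ratio = 1 - 0.044136 = 0.955864
as a percentage: 0.955864 * 100 = 95.59%

Space savings = 1 - 2860/64799 = 95.59%


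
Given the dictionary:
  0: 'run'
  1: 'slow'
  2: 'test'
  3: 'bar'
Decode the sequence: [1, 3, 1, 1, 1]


Look up each index in the dictionary:
  1 -> 'slow'
  3 -> 'bar'
  1 -> 'slow'
  1 -> 'slow'
  1 -> 'slow'

Decoded: "slow bar slow slow slow"


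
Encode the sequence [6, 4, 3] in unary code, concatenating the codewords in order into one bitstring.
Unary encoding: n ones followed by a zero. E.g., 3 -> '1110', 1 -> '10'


Encode each number as n ones followed by a terminating 0:
  6 -> 1111110 (7 bits)
  4 -> 11110 (5 bits)
  3 -> 1110 (4 bits)
Total length = 7 + 5 + 4 = 16 bits.

Unary([6, 4, 3]) = 1111110111101110 (16 bits)


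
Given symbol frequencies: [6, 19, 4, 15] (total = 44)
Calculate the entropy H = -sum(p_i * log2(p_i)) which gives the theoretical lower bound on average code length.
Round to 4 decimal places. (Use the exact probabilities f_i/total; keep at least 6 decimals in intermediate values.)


Per-symbol terms -p_i * log2(p_i) with p_i = f_i/44:
  p = 6/44 = 0.136364: log2(p) = -2.874469, -p*log2(p) = 0.391973
  p = 19/44 = 0.431818: log2(p) = -1.211504, -p*log2(p) = 0.523149
  p = 4/44 = 0.090909: log2(p) = -3.459432, -p*log2(p) = 0.314494
  p = 15/44 = 0.340909: log2(p) = -1.552541, -p*log2(p) = 0.529275
H = 0.391973 + 0.523149 + 0.314494 + 0.529275 = 1.758891

H = 1.7589 bits/symbol


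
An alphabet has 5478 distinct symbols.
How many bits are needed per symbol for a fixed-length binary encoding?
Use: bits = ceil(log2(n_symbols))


log2(5478) = 12.4194
Bracket: 2^12 = 4096 < 5478 <= 2^13 = 8192
So ceil(log2(5478)) = 13

bits = ceil(log2(5478)) = ceil(12.4194) = 13 bits


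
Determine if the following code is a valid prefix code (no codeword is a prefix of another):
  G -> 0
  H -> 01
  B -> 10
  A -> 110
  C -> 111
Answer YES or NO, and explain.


Checking each pair (does one codeword prefix another?):
  G='0' vs H='01': prefix -- VIOLATION

NO -- this is NOT a valid prefix code. G (0) is a prefix of H (01).


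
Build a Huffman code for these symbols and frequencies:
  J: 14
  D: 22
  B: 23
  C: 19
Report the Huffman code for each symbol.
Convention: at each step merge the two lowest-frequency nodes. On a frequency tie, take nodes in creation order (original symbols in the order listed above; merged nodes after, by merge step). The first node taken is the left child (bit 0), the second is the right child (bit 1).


Huffman tree construction:
Step 1: Merge J(14) + C(19) = 33
Step 2: Merge D(22) + B(23) = 45
Step 3: Merge (J+C)(33) + (D+B)(45) = 78
Read each symbol's code off the tree from the root (left child = 0, right child = 1).

Codes:
  J: 00 (length 2)
  D: 10 (length 2)
  B: 11 (length 2)
  C: 01 (length 2)
Average code length: 156/78 = 2.0000 bits/symbol


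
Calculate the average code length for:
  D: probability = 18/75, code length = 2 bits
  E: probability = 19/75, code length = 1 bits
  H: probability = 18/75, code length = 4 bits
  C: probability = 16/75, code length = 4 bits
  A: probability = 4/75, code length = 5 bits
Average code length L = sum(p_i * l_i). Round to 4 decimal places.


Weighted contributions p_i * l_i:
  D: (18/75) * 2 = 36/75
  E: (19/75) * 1 = 19/75
  H: (18/75) * 4 = 72/75
  C: (16/75) * 4 = 64/75
  A: (4/75) * 5 = 20/75
Sum = (36 + 19 + 72 + 64 + 20)/75 = 211/75

L = 211/75 = 2.8133 bits/symbol


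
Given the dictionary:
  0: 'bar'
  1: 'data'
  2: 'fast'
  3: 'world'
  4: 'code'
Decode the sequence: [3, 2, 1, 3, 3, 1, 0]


Look up each index in the dictionary:
  3 -> 'world'
  2 -> 'fast'
  1 -> 'data'
  3 -> 'world'
  3 -> 'world'
  1 -> 'data'
  0 -> 'bar'

Decoded: "world fast data world world data bar"


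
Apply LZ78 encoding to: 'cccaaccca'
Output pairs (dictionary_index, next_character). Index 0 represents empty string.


LZ78 encoding steps:
Dictionary: {0: ''}
Step 1: w='' (idx 0), next='c' -> output (0, 'c'), add 'c' as idx 1
Step 2: w='c' (idx 1), next='c' -> output (1, 'c'), add 'cc' as idx 2
Step 3: w='' (idx 0), next='a' -> output (0, 'a'), add 'a' as idx 3
Step 4: w='a' (idx 3), next='c' -> output (3, 'c'), add 'ac' as idx 4
Step 5: w='cc' (idx 2), next='a' -> output (2, 'a'), add 'cca' as idx 5


Encoded: [(0, 'c'), (1, 'c'), (0, 'a'), (3, 'c'), (2, 'a')]


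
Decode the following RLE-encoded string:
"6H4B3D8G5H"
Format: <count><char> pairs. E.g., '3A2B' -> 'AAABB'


Expanding each <count><char> pair:
  6H -> 'HHHHHH'
  4B -> 'BBBB'
  3D -> 'DDD'
  8G -> 'GGGGGGGG'
  5H -> 'HHHHH'

Decoded = HHHHHHBBBBDDDGGGGGGGGHHHHH


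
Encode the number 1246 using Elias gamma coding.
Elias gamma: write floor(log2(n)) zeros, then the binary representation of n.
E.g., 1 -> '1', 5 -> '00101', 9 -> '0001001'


num_bits = floor(log2(1246)) + 1 = 11
leading_zeros = num_bits - 1 = 10
binary(1246) = 10011011110

Elias gamma(1246) = '0000000000' + '10011011110' = 000000000010011011110 (21 bits)


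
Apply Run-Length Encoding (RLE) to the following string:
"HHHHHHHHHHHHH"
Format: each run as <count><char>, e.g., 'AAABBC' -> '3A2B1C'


Scanning runs left to right:
  i=0: run of 'H' x 13 -> '13H'

RLE = 13H


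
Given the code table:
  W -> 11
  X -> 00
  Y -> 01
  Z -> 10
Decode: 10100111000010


Decoding:
10 -> Z
10 -> Z
01 -> Y
11 -> W
00 -> X
00 -> X
10 -> Z


Result: ZZYWXXZ


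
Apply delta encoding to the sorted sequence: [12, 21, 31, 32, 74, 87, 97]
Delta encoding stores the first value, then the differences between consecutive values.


First value: 12
Deltas:
  21 - 12 = 9
  31 - 21 = 10
  32 - 31 = 1
  74 - 32 = 42
  87 - 74 = 13
  97 - 87 = 10


Delta encoded: [12, 9, 10, 1, 42, 13, 10]


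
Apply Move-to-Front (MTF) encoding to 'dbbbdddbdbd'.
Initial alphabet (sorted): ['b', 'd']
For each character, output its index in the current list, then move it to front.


MTF encoding:
'd': index 1 in ['b', 'd'] -> ['d', 'b']
'b': index 1 in ['d', 'b'] -> ['b', 'd']
'b': index 0 in ['b', 'd'] -> ['b', 'd']
'b': index 0 in ['b', 'd'] -> ['b', 'd']
'd': index 1 in ['b', 'd'] -> ['d', 'b']
'd': index 0 in ['d', 'b'] -> ['d', 'b']
'd': index 0 in ['d', 'b'] -> ['d', 'b']
'b': index 1 in ['d', 'b'] -> ['b', 'd']
'd': index 1 in ['b', 'd'] -> ['d', 'b']
'b': index 1 in ['d', 'b'] -> ['b', 'd']
'd': index 1 in ['b', 'd'] -> ['d', 'b']


Output: [1, 1, 0, 0, 1, 0, 0, 1, 1, 1, 1]


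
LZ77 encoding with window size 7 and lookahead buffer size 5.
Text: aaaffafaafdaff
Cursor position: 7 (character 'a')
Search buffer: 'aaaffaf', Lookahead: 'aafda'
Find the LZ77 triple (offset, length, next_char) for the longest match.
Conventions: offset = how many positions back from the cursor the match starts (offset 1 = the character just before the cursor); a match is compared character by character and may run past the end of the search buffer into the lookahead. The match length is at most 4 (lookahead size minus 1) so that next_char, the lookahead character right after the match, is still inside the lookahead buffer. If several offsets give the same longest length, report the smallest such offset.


Try each offset into the search buffer:
  offset=1 (pos 6, char 'f'): match length 0
  offset=2 (pos 5, char 'a'): match length 1
  offset=3 (pos 4, char 'f'): match length 0
  offset=4 (pos 3, char 'f'): match length 0
  offset=5 (pos 2, char 'a'): match length 1
  offset=6 (pos 1, char 'a'): match length 3
  offset=7 (pos 0, char 'a'): match length 2
Longest match has length 3 at offset 6.
next_char = character at position 7 + 3 = 10 -> 'd'

Best match: offset=6, length=3 (matching 'aaf' starting at position 1)
LZ77 triple: (6, 3, 'd')


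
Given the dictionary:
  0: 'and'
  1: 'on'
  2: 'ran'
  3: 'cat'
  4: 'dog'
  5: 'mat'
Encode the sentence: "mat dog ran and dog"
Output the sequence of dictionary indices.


Look up each word in the dictionary:
  'mat' -> 5
  'dog' -> 4
  'ran' -> 2
  'and' -> 0
  'dog' -> 4

Encoded: [5, 4, 2, 0, 4]


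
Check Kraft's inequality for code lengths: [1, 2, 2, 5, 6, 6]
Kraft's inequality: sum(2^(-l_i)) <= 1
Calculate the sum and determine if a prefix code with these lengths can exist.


Sum = 2^(-1) + 2^(-2) + 2^(-2) + 2^(-5) + 2^(-6) + 2^(-6)
    = 0.5 + 0.25 + 0.25 + 0.03125 + 0.015625 + 0.015625
    = 68/64 = 1.0625
Since 1.0625 > 1, Kraft's inequality is NOT satisfied.
A prefix code with these lengths CANNOT exist.

Kraft sum = 1.0625. Not satisfied.


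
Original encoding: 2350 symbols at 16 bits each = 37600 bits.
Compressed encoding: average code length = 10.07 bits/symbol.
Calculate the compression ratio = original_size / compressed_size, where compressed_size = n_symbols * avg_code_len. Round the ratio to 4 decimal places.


original_size = n_symbols * orig_bits = 2350 * 16 = 37600 bits
compressed_size = n_symbols * avg_code_len = 2350 * 10.07 = 23664.5 bits
ratio = original_size / compressed_size = 37600 / 23664.5 = 1.5889

Compression ratio = 1.5889


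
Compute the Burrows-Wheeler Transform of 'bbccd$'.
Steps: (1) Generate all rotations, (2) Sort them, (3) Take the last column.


Rotations (sorted):
  0: $bbccd -> last char: d
  1: bbccd$ -> last char: $
  2: bccd$b -> last char: b
  3: ccd$bb -> last char: b
  4: cd$bbc -> last char: c
  5: d$bbcc -> last char: c


BWT = d$bbcc


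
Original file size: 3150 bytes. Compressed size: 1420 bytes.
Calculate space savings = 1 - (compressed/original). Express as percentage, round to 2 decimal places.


ratio = compressed/original = 1420/3150 = 0.450794
savings = 1 - ratio = 1 - 0.450794 = 0.549206
as a percentage: 0.549206 * 100 = 54.92%

Space savings = 1 - 1420/3150 = 54.92%


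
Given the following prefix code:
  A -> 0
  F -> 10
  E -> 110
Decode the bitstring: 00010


Decoding step by step:
Bits 0 -> A
Bits 0 -> A
Bits 0 -> A
Bits 10 -> F


Decoded message: AAAF


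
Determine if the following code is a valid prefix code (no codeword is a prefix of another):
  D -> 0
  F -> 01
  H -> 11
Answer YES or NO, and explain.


Checking each pair (does one codeword prefix another?):
  D='0' vs F='01': prefix -- VIOLATION

NO -- this is NOT a valid prefix code. D (0) is a prefix of F (01).


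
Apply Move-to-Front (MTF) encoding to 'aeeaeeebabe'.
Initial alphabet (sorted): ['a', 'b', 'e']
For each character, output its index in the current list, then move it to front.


MTF encoding:
'a': index 0 in ['a', 'b', 'e'] -> ['a', 'b', 'e']
'e': index 2 in ['a', 'b', 'e'] -> ['e', 'a', 'b']
'e': index 0 in ['e', 'a', 'b'] -> ['e', 'a', 'b']
'a': index 1 in ['e', 'a', 'b'] -> ['a', 'e', 'b']
'e': index 1 in ['a', 'e', 'b'] -> ['e', 'a', 'b']
'e': index 0 in ['e', 'a', 'b'] -> ['e', 'a', 'b']
'e': index 0 in ['e', 'a', 'b'] -> ['e', 'a', 'b']
'b': index 2 in ['e', 'a', 'b'] -> ['b', 'e', 'a']
'a': index 2 in ['b', 'e', 'a'] -> ['a', 'b', 'e']
'b': index 1 in ['a', 'b', 'e'] -> ['b', 'a', 'e']
'e': index 2 in ['b', 'a', 'e'] -> ['e', 'b', 'a']


Output: [0, 2, 0, 1, 1, 0, 0, 2, 2, 1, 2]
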